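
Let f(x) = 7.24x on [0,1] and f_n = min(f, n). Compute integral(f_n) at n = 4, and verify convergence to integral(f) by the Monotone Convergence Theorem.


f(x) = 7.24x on [0,1]; f_n(x) = min(7.24x, n). At n = 4:
Step 1: f(x) reaches 4 at x = 4/7.24 = 0.552486
Step 2: integral(f_4) = integral(7.24x, 0, 0.552486) + integral(4, 0.552486, 1)
       = 7.24*0.552486^2/2 + 4*(1 - 0.552486)
       = 1.104972 + 1.790055
       = 2.895028
Step 3: As n -> infinity, f_n increases to f, so by MCT integral(f_n) -> integral(f) = 7.24/2 = 3.62.
Convergence: integral(f_4) = 2.895028 -> 3.62 as n -> infinity


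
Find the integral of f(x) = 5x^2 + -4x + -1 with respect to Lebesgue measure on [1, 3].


The Lebesgue integral of a Riemann-integrable function agrees with the Riemann integral.
Antiderivative F(x) = (5/3)x^3 + (-4/2)x^2 + -1x
F(3) = (5/3)*3^3 + (-4/2)*3^2 + -1*3
     = (5/3)*27 + (-4/2)*9 + -1*3
     = 45 + -18 + -3
     = 24
F(1) = -1.333333
Integral = F(3) - F(1) = 24 - -1.333333 = 25.333333


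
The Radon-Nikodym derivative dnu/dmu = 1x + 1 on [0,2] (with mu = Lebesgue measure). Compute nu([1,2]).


nu(A) = integral_A (dnu/dmu) dmu = integral_1^2 (1x + 1) dx
Step 1: Antiderivative F(x) = (1/2)x^2 + 1x
Step 2: F(2) = (1/2)*2^2 + 1*2 = 2 + 2 = 4
Step 3: F(1) = (1/2)*1^2 + 1*1 = 0.5 + 1 = 1.5
Step 4: nu([1,2]) = F(2) - F(1) = 4 - 1.5 = 2.5


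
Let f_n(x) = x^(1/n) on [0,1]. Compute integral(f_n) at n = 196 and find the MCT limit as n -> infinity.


At n = 196: f_196(x) = x^(1/196).
Step 1: integral(x^(1/196), 0, 1) = [x^(1/196+1) / (1/196+1)] from 0 to 1
     = 1 / (1/196 + 1) = 1 / ((196+1)/196) = 196/(196+1)
     = 196/197 = 0.994924
Step 2: As n -> infinity, f_n(x) = x^(1/n) -> 1 for x in (0,1], and f_n is increasing in n.
By MCT, lim_n integral(f_n) = integral(lim_n f_n) = integral(1, 0, 1) = 1.
Step 3: Verify convergence: 196/197 = 0.994924 -> 1


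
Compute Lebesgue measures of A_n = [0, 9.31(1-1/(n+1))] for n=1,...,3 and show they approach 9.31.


By continuity of measure from below: if A_n increases to A, then m(A_n) -> m(A).
Here A = [0, 9.31], so m(A) = 9.31
Step 1: a_1 = 9.31*(1 - 1/2) = 4.655, m(A_1) = 4.655
Step 2: a_2 = 9.31*(1 - 1/3) = 6.2067, m(A_2) = 6.2067
Step 3: a_3 = 9.31*(1 - 1/4) = 6.9825, m(A_3) = 6.9825
Limit: m(A_n) -> m([0,9.31]) = 9.31


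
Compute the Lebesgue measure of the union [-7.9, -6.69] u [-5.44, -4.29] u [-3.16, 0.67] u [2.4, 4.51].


For pairwise disjoint intervals, m(union) = sum of lengths.
= (-6.69 - -7.9) + (-4.29 - -5.44) + (0.67 - -3.16) + (4.51 - 2.4)
= 1.21 + 1.15 + 3.83 + 2.11
= 8.3


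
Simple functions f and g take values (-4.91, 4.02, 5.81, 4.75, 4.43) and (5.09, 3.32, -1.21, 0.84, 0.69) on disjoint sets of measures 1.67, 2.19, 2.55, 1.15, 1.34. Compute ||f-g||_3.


Step 1: Compute differences f_i - g_i:
  -4.91 - 5.09 = -10
  4.02 - 3.32 = 0.7
  5.81 - -1.21 = 7.02
  4.75 - 0.84 = 3.91
  4.43 - 0.69 = 3.74
Step 2: Compute |diff|^3 * measure for each set:
  |-10|^3 * 1.67 = 1000 * 1.67 = 1670
  |0.7|^3 * 2.19 = 0.343 * 2.19 = 0.75117
  |7.02|^3 * 2.55 = 345.948408 * 2.55 = 882.16844
  |3.91|^3 * 1.15 = 59.776471 * 1.15 = 68.742942
  |3.74|^3 * 1.34 = 52.313624 * 1.34 = 70.100256
Step 3: Sum = 2691.762808
Step 4: ||f-g||_3 = (2691.762808)^(1/3) = 13.910591


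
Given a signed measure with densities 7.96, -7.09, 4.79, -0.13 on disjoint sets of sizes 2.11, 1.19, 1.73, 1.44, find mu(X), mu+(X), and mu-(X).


Step 1: Compute signed measure on each set:
  Set 1: 7.96 * 2.11 = 16.7956
  Set 2: -7.09 * 1.19 = -8.4371
  Set 3: 4.79 * 1.73 = 8.2867
  Set 4: -0.13 * 1.44 = -0.1872
Step 2: Total signed measure = (16.7956) + (-8.4371) + (8.2867) + (-0.1872)
     = 16.458
Step 3: Positive part mu+(X) = sum of positive contributions = 25.0823
Step 4: Negative part mu-(X) = |sum of negative contributions| = 8.6243


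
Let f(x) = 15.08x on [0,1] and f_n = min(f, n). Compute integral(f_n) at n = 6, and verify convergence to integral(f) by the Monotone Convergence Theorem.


f(x) = 15.08x on [0,1]; f_n(x) = min(15.08x, n). At n = 6:
Step 1: f(x) reaches 6 at x = 6/15.08 = 0.397878
Step 2: integral(f_6) = integral(15.08x, 0, 0.397878) + integral(6, 0.397878, 1)
       = 15.08*0.397878^2/2 + 6*(1 - 0.397878)
       = 1.193634 + 3.612732
       = 4.806366
Step 3: As n -> infinity, f_n increases to f, so by MCT integral(f_n) -> integral(f) = 15.08/2 = 7.54.
Convergence: integral(f_6) = 4.806366 -> 7.54 as n -> infinity


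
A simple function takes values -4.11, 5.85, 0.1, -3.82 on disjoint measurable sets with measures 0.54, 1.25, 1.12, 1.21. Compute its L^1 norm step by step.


Step 1: Compute |f_i|^1 for each value:
  |-4.11|^1 = 4.11
  |5.85|^1 = 5.85
  |0.1|^1 = 0.1
  |-3.82|^1 = 3.82
Step 2: Multiply by measures and sum:
  4.11 * 0.54 = 2.2194
  5.85 * 1.25 = 7.3125
  0.1 * 1.12 = 0.112
  3.82 * 1.21 = 4.6222
Sum = 2.2194 + 7.3125 + 0.112 + 4.6222 = 14.2661
Step 3: Take the p-th root:
||f||_1 = (14.2661)^(1/1) = 14.2661


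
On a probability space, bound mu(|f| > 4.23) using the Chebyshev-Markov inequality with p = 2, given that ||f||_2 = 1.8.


Chebyshev/Markov inequality: mu(|f| > eps) <= (||f||_p / eps)^p
Step 1: ||f||_2 / eps = 1.8 / 4.23 = 0.425532
Step 2: Raise to power p = 2:
  (0.425532)^2 = 0.181077
Step 3: Therefore mu(|f| > 4.23) <= 0.181077


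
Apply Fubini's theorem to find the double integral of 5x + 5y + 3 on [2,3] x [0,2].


By Fubini, integrate in x first, then y.
Step 1: Fix y, integrate over x in [2,3]:
  integral(5x + 5y + 3, x=2..3)
  = 5*(3^2 - 2^2)/2 + (5y + 3)*(3 - 2)
  = 12.5 + (5y + 3)*1
  = 12.5 + 5y + 3
  = 15.5 + 5y
Step 2: Integrate over y in [0,2]:
  integral(15.5 + 5y, y=0..2)
  = 15.5*2 + 5*(2^2 - 0^2)/2
  = 31 + 10
  = 41


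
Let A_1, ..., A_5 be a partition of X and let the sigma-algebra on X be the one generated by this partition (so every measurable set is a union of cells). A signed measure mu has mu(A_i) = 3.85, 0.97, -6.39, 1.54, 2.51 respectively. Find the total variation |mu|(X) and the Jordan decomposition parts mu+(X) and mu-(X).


Step 1: Every measurable set is a union of atoms (the cells / points), so a Hahn decomposition is
  obtained by grouping atoms by sign: P = union of atoms with mu > 0, N = union of the remaining atoms.
  Atoms in P (indices): 1, 2, 4, 5;  atoms in N (indices): 3
  Positive values: 3.85, 0.97, 1.54, 2.51
  Negative values: -6.39
Step 2: mu+(X) = mu(P) = sum of positive atom values = 8.87
Step 3: mu-(X) = -mu(N) = sum of |negative atom values| = 6.39
Step 4: |mu|(X) = mu+(X) + mu-(X) = 8.87 + 6.39 = 15.26


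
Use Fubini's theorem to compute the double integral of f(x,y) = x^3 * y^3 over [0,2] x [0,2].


By Fubini's theorem, the double integral factors as a product of single integrals:
Step 1: integral_0^2 x^3 dx = [x^4/4] from 0 to 2
     = 2^4/4 = 4
Step 2: integral_0^2 y^3 dy = [y^4/4] from 0 to 2
     = 2^4/4 = 4
Step 3: Double integral = 4 * 4 = 16


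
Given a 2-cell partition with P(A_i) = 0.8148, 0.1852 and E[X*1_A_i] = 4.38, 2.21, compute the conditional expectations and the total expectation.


For each cell A_i: E[X|A_i] = E[X*1_A_i] / P(A_i)
Step 1: E[X|A_1] = 4.38 / 0.8148 = 5.375552
Step 2: E[X|A_2] = 2.21 / 0.1852 = 11.933045
Verification: E[X] = sum E[X*1_A_i] = 4.38 + 2.21 = 6.59


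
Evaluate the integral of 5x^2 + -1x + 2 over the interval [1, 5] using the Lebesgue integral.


The Lebesgue integral of a Riemann-integrable function agrees with the Riemann integral.
Antiderivative F(x) = (5/3)x^3 + (-1/2)x^2 + 2x
F(5) = (5/3)*5^3 + (-1/2)*5^2 + 2*5
     = (5/3)*125 + (-1/2)*25 + 2*5
     = 208.333333 + -12.5 + 10
     = 205.833333
F(1) = 3.166667
Integral = F(5) - F(1) = 205.833333 - 3.166667 = 202.666667


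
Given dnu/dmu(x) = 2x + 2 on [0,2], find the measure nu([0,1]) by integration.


nu(A) = integral_A (dnu/dmu) dmu = integral_0^1 (2x + 2) dx
Step 1: Antiderivative F(x) = (2/2)x^2 + 2x
Step 2: F(1) = (2/2)*1^2 + 2*1 = 1 + 2 = 3
Step 3: F(0) = (2/2)*0^2 + 2*0 = 0.0 + 0 = 0.0
Step 4: nu([0,1]) = F(1) - F(0) = 3 - 0.0 = 3


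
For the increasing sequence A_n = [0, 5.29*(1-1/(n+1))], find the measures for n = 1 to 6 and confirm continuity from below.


By continuity of measure from below: if A_n increases to A, then m(A_n) -> m(A).
Here A = [0, 5.29], so m(A) = 5.29
Step 1: a_1 = 5.29*(1 - 1/2) = 2.645, m(A_1) = 2.645
Step 2: a_2 = 5.29*(1 - 1/3) = 3.5267, m(A_2) = 3.5267
Step 3: a_3 = 5.29*(1 - 1/4) = 3.9675, m(A_3) = 3.9675
Step 4: a_4 = 5.29*(1 - 1/5) = 4.232, m(A_4) = 4.232
Step 5: a_5 = 5.29*(1 - 1/6) = 4.4083, m(A_5) = 4.4083
Step 6: a_6 = 5.29*(1 - 1/7) = 4.5343, m(A_6) = 4.5343
Limit: m(A_n) -> m([0,5.29]) = 5.29


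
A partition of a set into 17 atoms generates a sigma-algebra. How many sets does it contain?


Each element of the sigma-algebra is a union of some subset of the 17 atoms.
The number of such subsets is 2^17 = 131072.


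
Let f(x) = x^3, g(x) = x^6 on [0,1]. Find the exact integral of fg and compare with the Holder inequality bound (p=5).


Step 1: Exact integral of f*g = integral(x^9, 0, 1) = 1/10
     = 0.1
Step 2: Holder bound with p=5, q=1.25:
  ||f||_p = (integral x^15 dx)^(1/5) = (1/16)^(1/5) = 0.574349
  ||g||_q = (integral x^7.5 dx)^(1/1.25) = (1/8.5)^(1/1.25) = 0.180495
Step 3: Holder bound = ||f||_p * ||g||_q = 0.574349 * 0.180495 = 0.103667
Verification: 0.1 <= 0.103667 (Holder holds)


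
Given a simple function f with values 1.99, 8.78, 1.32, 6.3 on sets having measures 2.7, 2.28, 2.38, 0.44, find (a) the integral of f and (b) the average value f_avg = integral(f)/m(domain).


Step 1: Integral = sum(value_i * measure_i)
= 1.99*2.7 + 8.78*2.28 + 1.32*2.38 + 6.3*0.44
= 5.373 + 20.0184 + 3.1416 + 2.772
= 31.305
Step 2: Total measure of domain = 2.7 + 2.28 + 2.38 + 0.44 = 7.8
Step 3: Average value = 31.305 / 7.8 = 4.013462


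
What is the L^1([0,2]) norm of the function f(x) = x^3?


Step 1: ||f||_1 = (integral_0^2 |x^3|^1 dx)^(1/1)
     = (integral_0^2 x^3 dx)^(1/1)
Step 2: integral_0^2 x^3 dx = [x^4/(4)] from 0 to 2 = 2^4/4
     = 16/4 = 4
Step 3: ||f||_1 = (4)^(1/1) = 4


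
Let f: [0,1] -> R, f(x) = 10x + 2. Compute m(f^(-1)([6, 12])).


f^(-1)([6, 12]) = {x : 6 <= 10x + 2 <= 12}
Solving: (6 - 2)/10 <= x <= (12 - 2)/10
= [0.4, 1]
Intersecting with [0,1]: [0.4, 1]
Measure = 1 - 0.4 = 0.6


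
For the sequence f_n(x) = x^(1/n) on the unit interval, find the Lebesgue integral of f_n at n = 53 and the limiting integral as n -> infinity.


At n = 53: f_53(x) = x^(1/53).
Step 1: integral(x^(1/53), 0, 1) = [x^(1/53+1) / (1/53+1)] from 0 to 1
     = 1 / (1/53 + 1) = 1 / ((53+1)/53) = 53/(53+1)
     = 53/54 = 0.981481
Step 2: As n -> infinity, f_n(x) = x^(1/n) -> 1 for x in (0,1], and f_n is increasing in n.
By MCT, lim_n integral(f_n) = integral(lim_n f_n) = integral(1, 0, 1) = 1.
Step 3: Verify convergence: 53/54 = 0.981481 -> 1


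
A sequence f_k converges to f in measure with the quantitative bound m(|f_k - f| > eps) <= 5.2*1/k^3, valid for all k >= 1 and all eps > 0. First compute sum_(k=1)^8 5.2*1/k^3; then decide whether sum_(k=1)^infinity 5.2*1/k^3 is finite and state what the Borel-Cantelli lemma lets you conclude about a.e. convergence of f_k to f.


Step 1: List the terms 5.2*1/k^3 for k = 1 to 8:
  k=1: 5.2
  k=2: 0.65
  k=3: 0.192593
  k=4: 0.08125
  k=5: 0.0416
  k=6: 0.024074
  k=7: 0.01516
  k=8: 0.010156
Step 2: Partial sum = 5.2 + 0.65 + 0.192593 + 0.08125 + 0.0416 + 0.024074 + 0.01516 + 0.010156
     = 6.214833
Step 3: The full series sum_(k>=1) 5.2*1/k^3 converges (p-series with p = 3 > 1; a constant multiple of a convergent series converges).
Step 4: Fix eps > 0. Since sum_k m(|f_k - f| > eps) < infinity, the Borel-Cantelli lemma gives
        m(limsup_k {|f_k - f| > eps}) = 0, i.e. for a.e. x, |f_k(x) - f(x)| <= eps for all large k.
        Applying this with eps = 1/j for j = 1, 2, ... and intersecting the countably many full-measure sets,
        for a.e. x we get limsup_k |f_k(x) - f(x)| <= 1/j for every j, hence f_k -> f almost everywhere.
Conclusion: series converges; Borel-Cantelli yields f_k -> f a.e.


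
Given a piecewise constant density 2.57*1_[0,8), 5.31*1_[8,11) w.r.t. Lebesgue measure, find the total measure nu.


Integrate each piece of the Radon-Nikodym derivative:
Step 1: integral_0^8 2.57 dx = 2.57*(8-0) = 2.57*8 = 20.56
Step 2: integral_8^11 5.31 dx = 5.31*(11-8) = 5.31*3 = 15.93
Total: 20.56 + 15.93 = 36.49


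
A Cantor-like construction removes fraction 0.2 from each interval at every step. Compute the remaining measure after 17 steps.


Step 1: At each step, fraction remaining = 1 - 0.2 = 0.8
Step 2: After 17 steps, measure = (0.8)^17
Result = 0.022518


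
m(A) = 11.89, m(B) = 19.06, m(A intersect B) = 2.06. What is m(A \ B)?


m(A \ B) = m(A) - m(A n B)
= 11.89 - 2.06
= 9.83


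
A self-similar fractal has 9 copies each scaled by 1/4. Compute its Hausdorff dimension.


For a self-similar set with N copies scaled by 1/r:
dim_H = log(N)/log(r) = log(9)/log(4)
= 2.197225/1.386294
= 1.584963


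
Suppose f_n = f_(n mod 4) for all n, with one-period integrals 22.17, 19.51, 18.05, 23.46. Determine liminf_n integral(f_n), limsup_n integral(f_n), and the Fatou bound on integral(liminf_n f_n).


The sequence (integral(f_n)) is periodic with period 4, repeating the values 22.17, 19.51, 18.05, 23.46 indefinitely.
Step 1: For a periodic sequence, every tail (a_m, a_(m+1), ...) contains all 4 period values infinitely often.
Step 2: Hence inf of every tail = min of the period values = min(22.17, 19.51, 18.05, 23.46) = 18.05.
        liminf_n integral(f_n) = sup over m of (inf of tail from m) = 18.05.
Step 3: Similarly sup of every tail = max of the period values = 23.46.
        limsup_n integral(f_n) = 23.46.
Step 4: Fatou's lemma: integral(liminf_n f_n) <= liminf_n integral(f_n) = 18.05.
        So the integral of the pointwise liminf is at most 18.05.


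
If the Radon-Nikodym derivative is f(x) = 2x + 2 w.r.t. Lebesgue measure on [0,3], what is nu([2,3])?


nu(A) = integral_A (dnu/dmu) dmu = integral_2^3 (2x + 2) dx
Step 1: Antiderivative F(x) = (2/2)x^2 + 2x
Step 2: F(3) = (2/2)*3^2 + 2*3 = 9 + 6 = 15
Step 3: F(2) = (2/2)*2^2 + 2*2 = 4 + 4 = 8
Step 4: nu([2,3]) = F(3) - F(2) = 15 - 8 = 7


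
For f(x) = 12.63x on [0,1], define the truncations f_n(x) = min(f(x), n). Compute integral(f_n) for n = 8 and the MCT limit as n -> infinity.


f(x) = 12.63x on [0,1]; f_n(x) = min(12.63x, n). At n = 8:
Step 1: f(x) reaches 8 at x = 8/12.63 = 0.633413
Step 2: integral(f_8) = integral(12.63x, 0, 0.633413) + integral(8, 0.633413, 1)
       = 12.63*0.633413^2/2 + 8*(1 - 0.633413)
       = 2.53365 + 2.9327
       = 5.46635
Step 3: As n -> infinity, f_n increases to f, so by MCT integral(f_n) -> integral(f) = 12.63/2 = 6.315.
Convergence: integral(f_8) = 5.46635 -> 6.315 as n -> infinity


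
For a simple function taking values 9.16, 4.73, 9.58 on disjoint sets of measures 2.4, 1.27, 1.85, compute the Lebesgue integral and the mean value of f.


Step 1: Integral = sum(value_i * measure_i)
= 9.16*2.4 + 4.73*1.27 + 9.58*1.85
= 21.984 + 6.0071 + 17.723
= 45.7141
Step 2: Total measure of domain = 2.4 + 1.27 + 1.85 = 5.52
Step 3: Average value = 45.7141 / 5.52 = 8.28154


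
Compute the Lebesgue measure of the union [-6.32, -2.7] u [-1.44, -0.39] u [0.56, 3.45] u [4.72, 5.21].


For pairwise disjoint intervals, m(union) = sum of lengths.
= (-2.7 - -6.32) + (-0.39 - -1.44) + (3.45 - 0.56) + (5.21 - 4.72)
= 3.62 + 1.05 + 2.89 + 0.49
= 8.05


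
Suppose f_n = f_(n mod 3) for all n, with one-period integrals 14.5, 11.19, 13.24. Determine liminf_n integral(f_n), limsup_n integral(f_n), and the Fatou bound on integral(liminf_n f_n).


The sequence (integral(f_n)) is periodic with period 3, repeating the values 14.5, 11.19, 13.24 indefinitely.
Step 1: For a periodic sequence, every tail (a_m, a_(m+1), ...) contains all 3 period values infinitely often.
Step 2: Hence inf of every tail = min of the period values = min(14.5, 11.19, 13.24) = 11.19.
        liminf_n integral(f_n) = sup over m of (inf of tail from m) = 11.19.
Step 3: Similarly sup of every tail = max of the period values = 14.5.
        limsup_n integral(f_n) = 14.5.
Step 4: Fatou's lemma: integral(liminf_n f_n) <= liminf_n integral(f_n) = 11.19.
        So the integral of the pointwise liminf is at most 11.19.


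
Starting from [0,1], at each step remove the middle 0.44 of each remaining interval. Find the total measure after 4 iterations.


Step 1: At each step, fraction remaining = 1 - 0.44 = 0.56
Step 2: After 4 steps, measure = (0.56)^4
Step 3: Computing the power step by step:
  After step 1: 0.56
  After step 2: 0.3136
  After step 3: 0.175616
  After step 4: 0.098345
Result = 0.098345


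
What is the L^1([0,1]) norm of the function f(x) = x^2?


Step 1: ||f||_1 = (integral_0^1 |x^2|^1 dx)^(1/1)
     = (integral_0^1 x^2 dx)^(1/1)
Step 2: integral_0^1 x^2 dx = [x^3/(3)] from 0 to 1 = 1^3/3
     = 1/3 = 0.333333
Step 3: ||f||_1 = (0.333333)^(1/1) = 0.333333


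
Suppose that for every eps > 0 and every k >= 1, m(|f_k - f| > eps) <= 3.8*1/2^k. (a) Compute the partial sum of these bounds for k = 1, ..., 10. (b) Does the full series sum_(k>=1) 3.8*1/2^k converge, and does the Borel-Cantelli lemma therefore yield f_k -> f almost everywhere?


Step 1: List the terms 3.8*1/2^k for k = 1 to 10:
  k=1: 1.9
  k=2: 0.95
  k=3: 0.475
  k=4: 0.2375
  k=5: 0.11875
  k=6: 0.059375
  k=7: 0.029687
  k=8: 0.014844
  k=9: 0.007422
  k=10: 0.003711
Step 2: Partial sum = 1.9 + 0.95 + 0.475 + 0.2375 + 0.11875 + 0.059375 + 0.029687 + 0.014844 + 0.007422 + 0.003711
     = 3.796289
Step 3: The full series sum_(k>=1) 3.8*1/2^k converges (geometric series with ratio 1/2 < 1; a constant multiple of a convergent series converges).
Step 4: Fix eps > 0. Since sum_k m(|f_k - f| > eps) < infinity, the Borel-Cantelli lemma gives
        m(limsup_k {|f_k - f| > eps}) = 0, i.e. for a.e. x, |f_k(x) - f(x)| <= eps for all large k.
        Applying this with eps = 1/j for j = 1, 2, ... and intersecting the countably many full-measure sets,
        for a.e. x we get limsup_k |f_k(x) - f(x)| <= 1/j for every j, hence f_k -> f almost everywhere.
Conclusion: series converges; Borel-Cantelli yields f_k -> f a.e.


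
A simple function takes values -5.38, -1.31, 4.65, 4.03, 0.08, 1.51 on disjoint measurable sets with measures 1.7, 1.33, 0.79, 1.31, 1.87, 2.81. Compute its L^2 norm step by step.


Step 1: Compute |f_i|^2 for each value:
  |-5.38|^2 = 28.9444
  |-1.31|^2 = 1.7161
  |4.65|^2 = 21.6225
  |4.03|^2 = 16.2409
  |0.08|^2 = 0.0064
  |1.51|^2 = 2.2801
Step 2: Multiply by measures and sum:
  28.9444 * 1.7 = 49.20548
  1.7161 * 1.33 = 2.282413
  21.6225 * 0.79 = 17.081775
  16.2409 * 1.31 = 21.275579
  0.0064 * 1.87 = 0.011968
  2.2801 * 2.81 = 6.407081
Sum = 49.20548 + 2.282413 + 17.081775 + 21.275579 + 0.011968 + 6.407081 = 96.264296
Step 3: Take the p-th root:
||f||_2 = (96.264296)^(1/2) = 9.811437


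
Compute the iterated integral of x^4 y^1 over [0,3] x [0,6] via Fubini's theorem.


By Fubini's theorem, the double integral factors as a product of single integrals:
Step 1: integral_0^3 x^4 dx = [x^5/5] from 0 to 3
     = 3^5/5 = 48.6
Step 2: integral_0^6 y^1 dy = [y^2/2] from 0 to 6
     = 6^2/2 = 18
Step 3: Double integral = 48.6 * 18 = 874.8


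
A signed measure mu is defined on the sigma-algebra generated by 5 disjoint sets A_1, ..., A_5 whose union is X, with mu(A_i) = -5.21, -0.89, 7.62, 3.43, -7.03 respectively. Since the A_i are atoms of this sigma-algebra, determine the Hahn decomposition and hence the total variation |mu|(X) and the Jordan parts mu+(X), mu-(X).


Step 1: Every measurable set is a union of atoms (the cells / points), so a Hahn decomposition is
  obtained by grouping atoms by sign: P = union of atoms with mu > 0, N = union of the remaining atoms.
  Atoms in P (indices): 3, 4;  atoms in N (indices): 1, 2, 5
  Positive values: 7.62, 3.43
  Negative values: -5.21, -0.89, -7.03
Step 2: mu+(X) = mu(P) = sum of positive atom values = 11.05
Step 3: mu-(X) = -mu(N) = sum of |negative atom values| = 13.13
Step 4: |mu|(X) = mu+(X) + mu-(X) = 11.05 + 13.13 = 24.18


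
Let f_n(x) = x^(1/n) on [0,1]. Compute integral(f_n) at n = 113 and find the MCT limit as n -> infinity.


At n = 113: f_113(x) = x^(1/113).
Step 1: integral(x^(1/113), 0, 1) = [x^(1/113+1) / (1/113+1)] from 0 to 1
     = 1 / (1/113 + 1) = 1 / ((113+1)/113) = 113/(113+1)
     = 113/114 = 0.991228
Step 2: As n -> infinity, f_n(x) = x^(1/n) -> 1 for x in (0,1], and f_n is increasing in n.
By MCT, lim_n integral(f_n) = integral(lim_n f_n) = integral(1, 0, 1) = 1.
Step 3: Verify convergence: 113/114 = 0.991228 -> 1


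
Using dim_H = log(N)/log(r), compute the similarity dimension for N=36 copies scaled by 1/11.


For a self-similar set with N copies scaled by 1/r:
dim_H = log(N)/log(r) = log(36)/log(11)
= 3.583519/2.397895
= 1.494443


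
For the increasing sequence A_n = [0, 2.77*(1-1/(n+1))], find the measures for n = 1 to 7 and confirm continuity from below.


By continuity of measure from below: if A_n increases to A, then m(A_n) -> m(A).
Here A = [0, 2.77], so m(A) = 2.77
Step 1: a_1 = 2.77*(1 - 1/2) = 1.385, m(A_1) = 1.385
Step 2: a_2 = 2.77*(1 - 1/3) = 1.8467, m(A_2) = 1.8467
Step 3: a_3 = 2.77*(1 - 1/4) = 2.0775, m(A_3) = 2.0775
Step 4: a_4 = 2.77*(1 - 1/5) = 2.216, m(A_4) = 2.216
Step 5: a_5 = 2.77*(1 - 1/6) = 2.3083, m(A_5) = 2.3083
Step 6: a_6 = 2.77*(1 - 1/7) = 2.3743, m(A_6) = 2.3743
Step 7: a_7 = 2.77*(1 - 1/8) = 2.4238, m(A_7) = 2.4238
Limit: m(A_n) -> m([0,2.77]) = 2.77


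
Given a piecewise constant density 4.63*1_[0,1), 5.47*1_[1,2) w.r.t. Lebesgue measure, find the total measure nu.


Integrate each piece of the Radon-Nikodym derivative:
Step 1: integral_0^1 4.63 dx = 4.63*(1-0) = 4.63*1 = 4.63
Step 2: integral_1^2 5.47 dx = 5.47*(2-1) = 5.47*1 = 5.47
Total: 4.63 + 5.47 = 10.1


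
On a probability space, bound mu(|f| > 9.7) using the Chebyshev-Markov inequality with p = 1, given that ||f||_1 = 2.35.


Chebyshev/Markov inequality: mu(|f| > eps) <= (||f||_p / eps)^p
Step 1: ||f||_1 / eps = 2.35 / 9.7 = 0.242268
Step 2: Raise to power p = 1:
  (0.242268)^1 = 0.242268
Step 3: Therefore mu(|f| > 9.7) <= 0.242268


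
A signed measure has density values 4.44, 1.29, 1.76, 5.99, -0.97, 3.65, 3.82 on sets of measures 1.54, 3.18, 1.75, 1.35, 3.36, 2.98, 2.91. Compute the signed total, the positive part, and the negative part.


Step 1: Compute signed measure on each set:
  Set 1: 4.44 * 1.54 = 6.8376
  Set 2: 1.29 * 3.18 = 4.1022
  Set 3: 1.76 * 1.75 = 3.08
  Set 4: 5.99 * 1.35 = 8.0865
  Set 5: -0.97 * 3.36 = -3.2592
  Set 6: 3.65 * 2.98 = 10.877
  Set 7: 3.82 * 2.91 = 11.1162
Step 2: Total signed measure = (6.8376) + (4.1022) + (3.08) + (8.0865) + (-3.2592) + (10.877) + (11.1162)
     = 40.8403
Step 3: Positive part mu+(X) = sum of positive contributions = 44.0995
Step 4: Negative part mu-(X) = |sum of negative contributions| = 3.2592


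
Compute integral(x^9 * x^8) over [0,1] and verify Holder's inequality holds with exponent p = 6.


Step 1: Exact integral of f*g = integral(x^17, 0, 1) = 1/18
     = 0.055556
Step 2: Holder bound with p=6, q=1.2:
  ||f||_p = (integral x^54 dx)^(1/6) = (1/55)^(1/6) = 0.51279
  ||g||_q = (integral x^9.6 dx)^(1/1.2) = (1/10.6)^(1/1.2) = 0.139823
Step 3: Holder bound = ||f||_p * ||g||_q = 0.51279 * 0.139823 = 0.0717
Verification: 0.055556 <= 0.0717 (Holder holds)


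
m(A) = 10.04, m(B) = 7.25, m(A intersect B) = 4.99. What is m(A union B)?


By inclusion-exclusion: m(A u B) = m(A) + m(B) - m(A n B)
= 10.04 + 7.25 - 4.99
= 12.3


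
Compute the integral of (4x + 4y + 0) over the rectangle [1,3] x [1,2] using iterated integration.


By Fubini, integrate in x first, then y.
Step 1: Fix y, integrate over x in [1,3]:
  integral(4x + 4y + 0, x=1..3)
  = 4*(3^2 - 1^2)/2 + (4y + 0)*(3 - 1)
  = 16 + (4y + 0)*2
  = 16 + 8y + 0
  = 16 + 8y
Step 2: Integrate over y in [1,2]:
  integral(16 + 8y, y=1..2)
  = 16*1 + 8*(2^2 - 1^2)/2
  = 16 + 12
  = 28


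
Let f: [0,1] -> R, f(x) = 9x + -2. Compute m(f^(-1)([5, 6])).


f^(-1)([5, 6]) = {x : 5 <= 9x + -2 <= 6}
Solving: (5 - -2)/9 <= x <= (6 - -2)/9
= [0.777778, 0.888889]
Intersecting with [0,1]: [0.777778, 0.888889]
Measure = 0.888889 - 0.777778 = 0.111111


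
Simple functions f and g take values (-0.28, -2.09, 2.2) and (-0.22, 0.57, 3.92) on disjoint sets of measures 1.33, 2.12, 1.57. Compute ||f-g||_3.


Step 1: Compute differences f_i - g_i:
  -0.28 - -0.22 = -0.06
  -2.09 - 0.57 = -2.66
  2.2 - 3.92 = -1.72
Step 2: Compute |diff|^3 * measure for each set:
  |-0.06|^3 * 1.33 = 2.160000e-04 * 1.33 = 2.872800e-04
  |-2.66|^3 * 2.12 = 18.821096 * 2.12 = 39.900724
  |-1.72|^3 * 1.57 = 5.088448 * 1.57 = 7.988863
Step 3: Sum = 47.889874
Step 4: ||f-g||_3 = (47.889874)^(1/3) = 3.63146


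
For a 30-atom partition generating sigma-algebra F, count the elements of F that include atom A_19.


Each element of F is a union of some subset S of the 30 atoms.
The element contains A_19 iff A_19 is in S.
So we count subsets S of {A_1,...,A_30} with A_19 in S: choose freely among the other 29 atoms.
Count = 2^(30-1) = 2^29 = 536870912.


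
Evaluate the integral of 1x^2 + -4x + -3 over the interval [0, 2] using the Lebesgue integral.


The Lebesgue integral of a Riemann-integrable function agrees with the Riemann integral.
Antiderivative F(x) = (1/3)x^3 + (-4/2)x^2 + -3x
F(2) = (1/3)*2^3 + (-4/2)*2^2 + -3*2
     = (1/3)*8 + (-4/2)*4 + -3*2
     = 2.666667 + -8 + -6
     = -11.333333
F(0) = 0.0
Integral = F(2) - F(0) = -11.333333 - 0.0 = -11.333333


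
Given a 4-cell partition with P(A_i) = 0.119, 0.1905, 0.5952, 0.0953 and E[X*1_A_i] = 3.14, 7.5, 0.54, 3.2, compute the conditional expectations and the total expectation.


For each cell A_i: E[X|A_i] = E[X*1_A_i] / P(A_i)
Step 1: E[X|A_1] = 3.14 / 0.119 = 26.386555
Step 2: E[X|A_2] = 7.5 / 0.1905 = 39.370079
Step 3: E[X|A_3] = 0.54 / 0.5952 = 0.907258
Step 4: E[X|A_4] = 3.2 / 0.0953 = 33.578174
Verification: E[X] = sum E[X*1_A_i] = 3.14 + 7.5 + 0.54 + 3.2 = 14.38


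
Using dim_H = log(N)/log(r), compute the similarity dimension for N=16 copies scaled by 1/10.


For a self-similar set with N copies scaled by 1/r:
dim_H = log(N)/log(r) = log(16)/log(10)
= 2.772589/2.302585
= 1.20412


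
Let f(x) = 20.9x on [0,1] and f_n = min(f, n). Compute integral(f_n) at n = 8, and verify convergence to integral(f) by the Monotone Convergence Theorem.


f(x) = 20.9x on [0,1]; f_n(x) = min(20.9x, n). At n = 8:
Step 1: f(x) reaches 8 at x = 8/20.9 = 0.382775
Step 2: integral(f_8) = integral(20.9x, 0, 0.382775) + integral(8, 0.382775, 1)
       = 20.9*0.382775^2/2 + 8*(1 - 0.382775)
       = 1.5311 + 4.937799
       = 6.4689
Step 3: As n -> infinity, f_n increases to f, so by MCT integral(f_n) -> integral(f) = 20.9/2 = 10.45.
Convergence: integral(f_8) = 6.4689 -> 10.45 as n -> infinity


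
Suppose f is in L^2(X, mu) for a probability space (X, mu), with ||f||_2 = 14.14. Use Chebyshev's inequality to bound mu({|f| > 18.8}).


Chebyshev/Markov inequality: mu(|f| > eps) <= (||f||_p / eps)^p
Step 1: ||f||_2 / eps = 14.14 / 18.8 = 0.752128
Step 2: Raise to power p = 2:
  (0.752128)^2 = 0.565696
Step 3: Therefore mu(|f| > 18.8) <= 0.565696


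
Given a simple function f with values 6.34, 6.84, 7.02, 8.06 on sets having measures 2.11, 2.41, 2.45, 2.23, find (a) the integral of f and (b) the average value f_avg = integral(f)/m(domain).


Step 1: Integral = sum(value_i * measure_i)
= 6.34*2.11 + 6.84*2.41 + 7.02*2.45 + 8.06*2.23
= 13.3774 + 16.4844 + 17.199 + 17.9738
= 65.0346
Step 2: Total measure of domain = 2.11 + 2.41 + 2.45 + 2.23 = 9.2
Step 3: Average value = 65.0346 / 9.2 = 7.068978


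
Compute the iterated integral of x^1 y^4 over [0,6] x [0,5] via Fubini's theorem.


By Fubini's theorem, the double integral factors as a product of single integrals:
Step 1: integral_0^6 x^1 dx = [x^2/2] from 0 to 6
     = 6^2/2 = 18
Step 2: integral_0^5 y^4 dy = [y^5/5] from 0 to 5
     = 5^5/5 = 625
Step 3: Double integral = 18 * 625 = 11250


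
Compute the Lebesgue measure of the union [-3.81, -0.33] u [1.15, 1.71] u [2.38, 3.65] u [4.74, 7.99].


For pairwise disjoint intervals, m(union) = sum of lengths.
= (-0.33 - -3.81) + (1.71 - 1.15) + (3.65 - 2.38) + (7.99 - 4.74)
= 3.48 + 0.56 + 1.27 + 3.25
= 8.56


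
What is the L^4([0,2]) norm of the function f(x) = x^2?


Step 1: ||f||_4 = (integral_0^2 |x^2|^4 dx)^(1/4)
     = (integral_0^2 x^8 dx)^(1/4)
Step 2: integral_0^2 x^8 dx = [x^9/(9)] from 0 to 2 = 2^9/9
     = 512/9 = 56.888889
Step 3: ||f||_4 = (56.888889)^(1/4) = 2.746356


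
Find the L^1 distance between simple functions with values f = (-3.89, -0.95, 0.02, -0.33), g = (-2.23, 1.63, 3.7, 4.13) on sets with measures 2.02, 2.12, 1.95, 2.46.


Step 1: Compute differences f_i - g_i:
  -3.89 - -2.23 = -1.66
  -0.95 - 1.63 = -2.58
  0.02 - 3.7 = -3.68
  -0.33 - 4.13 = -4.46
Step 2: Compute |diff|^1 * measure for each set:
  |-1.66|^1 * 2.02 = 1.66 * 2.02 = 3.3532
  |-2.58|^1 * 2.12 = 2.58 * 2.12 = 5.4696
  |-3.68|^1 * 1.95 = 3.68 * 1.95 = 7.176
  |-4.46|^1 * 2.46 = 4.46 * 2.46 = 10.9716
Step 3: Sum = 26.9704
Step 4: ||f-g||_1 = (26.9704)^(1/1) = 26.9704


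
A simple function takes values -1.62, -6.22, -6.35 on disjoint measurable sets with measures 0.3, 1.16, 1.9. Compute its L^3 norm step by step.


Step 1: Compute |f_i|^3 for each value:
  |-1.62|^3 = 4.251528
  |-6.22|^3 = 240.641848
  |-6.35|^3 = 256.047875
Step 2: Multiply by measures and sum:
  4.251528 * 0.3 = 1.275458
  240.641848 * 1.16 = 279.144544
  256.047875 * 1.9 = 486.490962
Sum = 1.275458 + 279.144544 + 486.490962 = 766.910965
Step 3: Take the p-th root:
||f||_3 = (766.910965)^(1/3) = 9.153383


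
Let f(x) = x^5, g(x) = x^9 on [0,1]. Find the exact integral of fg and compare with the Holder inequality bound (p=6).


Step 1: Exact integral of f*g = integral(x^14, 0, 1) = 1/15
     = 0.066667
Step 2: Holder bound with p=6, q=1.2:
  ||f||_p = (integral x^30 dx)^(1/6) = (1/31)^(1/6) = 0.564209
  ||g||_q = (integral x^10.8 dx)^(1/1.2) = (1/11.8)^(1/1.2) = 0.127869
Step 3: Holder bound = ||f||_p * ||g||_q = 0.564209 * 0.127869 = 0.072145
Verification: 0.066667 <= 0.072145 (Holder holds)


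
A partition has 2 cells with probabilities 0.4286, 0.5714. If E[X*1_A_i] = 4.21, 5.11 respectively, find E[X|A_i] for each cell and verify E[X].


For each cell A_i: E[X|A_i] = E[X*1_A_i] / P(A_i)
Step 1: E[X|A_1] = 4.21 / 0.4286 = 9.822678
Step 2: E[X|A_2] = 5.11 / 0.5714 = 8.942947
Verification: E[X] = sum E[X*1_A_i] = 4.21 + 5.11 = 9.32


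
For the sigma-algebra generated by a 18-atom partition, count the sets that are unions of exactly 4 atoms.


Each element of F is a union of some subset of the 18 atoms.
Elements that are unions of exactly 4 atoms correspond to 4-element subsets of the 18 atoms.
Count = C(18, 4) = 18! / (4! * 14!) = 3060.


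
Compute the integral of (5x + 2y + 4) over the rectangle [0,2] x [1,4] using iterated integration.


By Fubini, integrate in x first, then y.
Step 1: Fix y, integrate over x in [0,2]:
  integral(5x + 2y + 4, x=0..2)
  = 5*(2^2 - 0^2)/2 + (2y + 4)*(2 - 0)
  = 10 + (2y + 4)*2
  = 10 + 4y + 8
  = 18 + 4y
Step 2: Integrate over y in [1,4]:
  integral(18 + 4y, y=1..4)
  = 18*3 + 4*(4^2 - 1^2)/2
  = 54 + 30
  = 84


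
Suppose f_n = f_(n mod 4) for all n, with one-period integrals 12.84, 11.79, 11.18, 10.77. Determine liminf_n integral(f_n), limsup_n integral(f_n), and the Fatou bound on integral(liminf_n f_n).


The sequence (integral(f_n)) is periodic with period 4, repeating the values 12.84, 11.79, 11.18, 10.77 indefinitely.
Step 1: For a periodic sequence, every tail (a_m, a_(m+1), ...) contains all 4 period values infinitely often.
Step 2: Hence inf of every tail = min of the period values = min(12.84, 11.79, 11.18, 10.77) = 10.77.
        liminf_n integral(f_n) = sup over m of (inf of tail from m) = 10.77.
Step 3: Similarly sup of every tail = max of the period values = 12.84.
        limsup_n integral(f_n) = 12.84.
Step 4: Fatou's lemma: integral(liminf_n f_n) <= liminf_n integral(f_n) = 10.77.
        So the integral of the pointwise liminf is at most 10.77.


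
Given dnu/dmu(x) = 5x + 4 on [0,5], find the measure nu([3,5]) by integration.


nu(A) = integral_A (dnu/dmu) dmu = integral_3^5 (5x + 4) dx
Step 1: Antiderivative F(x) = (5/2)x^2 + 4x
Step 2: F(5) = (5/2)*5^2 + 4*5 = 62.5 + 20 = 82.5
Step 3: F(3) = (5/2)*3^2 + 4*3 = 22.5 + 12 = 34.5
Step 4: nu([3,5]) = F(5) - F(3) = 82.5 - 34.5 = 48


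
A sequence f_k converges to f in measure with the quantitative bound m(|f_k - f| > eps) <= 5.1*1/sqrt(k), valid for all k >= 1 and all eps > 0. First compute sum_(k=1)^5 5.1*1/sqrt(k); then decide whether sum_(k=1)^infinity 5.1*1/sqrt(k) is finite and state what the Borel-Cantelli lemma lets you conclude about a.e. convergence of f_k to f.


Step 1: List the terms 5.1*1/sqrt(k) for k = 1 to 5:
  k=1: 5.1
  k=2: 3.606245
  k=3: 2.944486
  k=4: 2.55
  k=5: 2.280789
Step 2: Partial sum = 5.1 + 3.606245 + 2.944486 + 2.55 + 2.280789
     = 16.48152
Step 3: The full series sum_(k>=1) 5.1*1/sqrt(k) diverges (p-series with p = 1/2 <= 1; a nonzero constant multiple of a divergent series diverges).
Step 4: The (first) Borel-Cantelli lemma requires a summable sequence of measures, so it does not apply here;
        from this bound alone no conclusion about a.e. convergence can be drawn (convergence in measure still
        gives an a.e.-convergent subsequence, but not a.e. convergence of the whole sequence).
Conclusion: series diverges; Borel-Cantelli is inconclusive about a.e. convergence of f_k.


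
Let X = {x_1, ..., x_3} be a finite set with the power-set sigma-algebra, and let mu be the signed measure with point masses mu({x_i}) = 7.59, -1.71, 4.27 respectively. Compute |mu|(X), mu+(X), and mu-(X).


Step 1: Every measurable set is a union of atoms (the cells / points), so a Hahn decomposition is
  obtained by grouping atoms by sign: P = union of atoms with mu > 0, N = union of the remaining atoms.
  Atoms in P (indices): 1, 3;  atoms in N (indices): 2
  Positive values: 7.59, 4.27
  Negative values: -1.71
Step 2: mu+(X) = mu(P) = sum of positive atom values = 11.86
Step 3: mu-(X) = -mu(N) = sum of |negative atom values| = 1.71
Step 4: |mu|(X) = mu+(X) + mu-(X) = 11.86 + 1.71 = 13.57


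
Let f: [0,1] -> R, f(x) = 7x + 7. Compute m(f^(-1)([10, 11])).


f^(-1)([10, 11]) = {x : 10 <= 7x + 7 <= 11}
Solving: (10 - 7)/7 <= x <= (11 - 7)/7
= [0.428571, 0.571429]
Intersecting with [0,1]: [0.428571, 0.571429]
Measure = 0.571429 - 0.428571 = 0.142857


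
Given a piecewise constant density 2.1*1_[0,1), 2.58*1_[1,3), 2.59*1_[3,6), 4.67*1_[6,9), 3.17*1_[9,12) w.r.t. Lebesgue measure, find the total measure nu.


Integrate each piece of the Radon-Nikodym derivative:
Step 1: integral_0^1 2.1 dx = 2.1*(1-0) = 2.1*1 = 2.1
Step 2: integral_1^3 2.58 dx = 2.58*(3-1) = 2.58*2 = 5.16
Step 3: integral_3^6 2.59 dx = 2.59*(6-3) = 2.59*3 = 7.77
Step 4: integral_6^9 4.67 dx = 4.67*(9-6) = 4.67*3 = 14.01
Step 5: integral_9^12 3.17 dx = 3.17*(12-9) = 3.17*3 = 9.51
Total: 2.1 + 5.16 + 7.77 + 14.01 + 9.51 = 38.55


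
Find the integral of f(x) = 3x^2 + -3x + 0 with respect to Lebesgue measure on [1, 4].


The Lebesgue integral of a Riemann-integrable function agrees with the Riemann integral.
Antiderivative F(x) = (3/3)x^3 + (-3/2)x^2 + 0x
F(4) = (3/3)*4^3 + (-3/2)*4^2 + 0*4
     = (3/3)*64 + (-3/2)*16 + 0*4
     = 64 + -24 + 0
     = 40
F(1) = -0.5
Integral = F(4) - F(1) = 40 - -0.5 = 40.5


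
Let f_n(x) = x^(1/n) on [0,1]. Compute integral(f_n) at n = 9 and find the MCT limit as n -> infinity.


At n = 9: f_9(x) = x^(1/9).
Step 1: integral(x^(1/9), 0, 1) = [x^(1/9+1) / (1/9+1)] from 0 to 1
     = 1 / (1/9 + 1) = 1 / ((9+1)/9) = 9/(9+1)
     = 9/10 = 0.9
Step 2: As n -> infinity, f_n(x) = x^(1/n) -> 1 for x in (0,1], and f_n is increasing in n.
By MCT, lim_n integral(f_n) = integral(lim_n f_n) = integral(1, 0, 1) = 1.
Step 3: Verify convergence: 9/10 = 0.9 -> 1


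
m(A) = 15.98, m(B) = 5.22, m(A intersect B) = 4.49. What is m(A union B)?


By inclusion-exclusion: m(A u B) = m(A) + m(B) - m(A n B)
= 15.98 + 5.22 - 4.49
= 16.71


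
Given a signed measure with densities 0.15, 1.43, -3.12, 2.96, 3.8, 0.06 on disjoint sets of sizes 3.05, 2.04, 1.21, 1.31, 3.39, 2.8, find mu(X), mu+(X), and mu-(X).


Step 1: Compute signed measure on each set:
  Set 1: 0.15 * 3.05 = 0.4575
  Set 2: 1.43 * 2.04 = 2.9172
  Set 3: -3.12 * 1.21 = -3.7752
  Set 4: 2.96 * 1.31 = 3.8776
  Set 5: 3.8 * 3.39 = 12.882
  Set 6: 0.06 * 2.8 = 0.168
Step 2: Total signed measure = (0.4575) + (2.9172) + (-3.7752) + (3.8776) + (12.882) + (0.168)
     = 16.5271
Step 3: Positive part mu+(X) = sum of positive contributions = 20.3023
Step 4: Negative part mu-(X) = |sum of negative contributions| = 3.7752


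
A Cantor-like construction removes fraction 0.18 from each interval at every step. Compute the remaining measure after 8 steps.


Step 1: At each step, fraction remaining = 1 - 0.18 = 0.82
Step 2: After 8 steps, measure = (0.82)^8
Result = 0.204414


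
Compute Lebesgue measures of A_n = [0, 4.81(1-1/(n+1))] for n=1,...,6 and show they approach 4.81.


By continuity of measure from below: if A_n increases to A, then m(A_n) -> m(A).
Here A = [0, 4.81], so m(A) = 4.81
Step 1: a_1 = 4.81*(1 - 1/2) = 2.405, m(A_1) = 2.405
Step 2: a_2 = 4.81*(1 - 1/3) = 3.2067, m(A_2) = 3.2067
Step 3: a_3 = 4.81*(1 - 1/4) = 3.6075, m(A_3) = 3.6075
Step 4: a_4 = 4.81*(1 - 1/5) = 3.848, m(A_4) = 3.848
Step 5: a_5 = 4.81*(1 - 1/6) = 4.0083, m(A_5) = 4.0083
Step 6: a_6 = 4.81*(1 - 1/7) = 4.1229, m(A_6) = 4.1229
Limit: m(A_n) -> m([0,4.81]) = 4.81


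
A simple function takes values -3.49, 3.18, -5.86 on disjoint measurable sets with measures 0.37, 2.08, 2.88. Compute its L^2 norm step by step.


Step 1: Compute |f_i|^2 for each value:
  |-3.49|^2 = 12.1801
  |3.18|^2 = 10.1124
  |-5.86|^2 = 34.3396
Step 2: Multiply by measures and sum:
  12.1801 * 0.37 = 4.506637
  10.1124 * 2.08 = 21.033792
  34.3396 * 2.88 = 98.898048
Sum = 4.506637 + 21.033792 + 98.898048 = 124.438477
Step 3: Take the p-th root:
||f||_2 = (124.438477)^(1/2) = 11.1552


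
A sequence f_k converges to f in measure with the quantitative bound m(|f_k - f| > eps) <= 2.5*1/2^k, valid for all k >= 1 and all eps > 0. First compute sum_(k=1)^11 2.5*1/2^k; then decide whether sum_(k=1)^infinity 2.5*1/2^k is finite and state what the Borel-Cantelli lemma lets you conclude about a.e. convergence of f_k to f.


Step 1: List the terms 2.5*1/2^k for k = 1 to 11:
  k=1: 1.25
  k=2: 0.625
  k=3: 0.3125
  k=4: 0.15625
  k=5: 0.078125
  k=6: 0.039062
  k=7: 0.019531
  k=8: 0.009766
  k=9: 0.004883
  k=10: 0.002441
  k=11: 0.001221
Step 2: Partial sum = 1.25 + 0.625 + 0.3125 + 0.15625 + 0.078125 + 0.039062 + 0.019531 + 0.009766 + 0.004883 + 0.002441 + 0.001221
     = 2.498779
Step 3: The full series sum_(k>=1) 2.5*1/2^k converges (geometric series with ratio 1/2 < 1; a constant multiple of a convergent series converges).
Step 4: Fix eps > 0. Since sum_k m(|f_k - f| > eps) < infinity, the Borel-Cantelli lemma gives
        m(limsup_k {|f_k - f| > eps}) = 0, i.e. for a.e. x, |f_k(x) - f(x)| <= eps for all large k.
        Applying this with eps = 1/j for j = 1, 2, ... and intersecting the countably many full-measure sets,
        for a.e. x we get limsup_k |f_k(x) - f(x)| <= 1/j for every j, hence f_k -> f almost everywhere.
Conclusion: series converges; Borel-Cantelli yields f_k -> f a.e.


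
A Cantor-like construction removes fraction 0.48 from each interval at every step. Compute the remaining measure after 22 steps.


Step 1: At each step, fraction remaining = 1 - 0.48 = 0.52
Step 2: After 22 steps, measure = (0.52)^22
Result = 5.650327e-07


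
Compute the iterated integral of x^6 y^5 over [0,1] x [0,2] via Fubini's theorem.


By Fubini's theorem, the double integral factors as a product of single integrals:
Step 1: integral_0^1 x^6 dx = [x^7/7] from 0 to 1
     = 1^7/7 = 0.142857
Step 2: integral_0^2 y^5 dy = [y^6/6] from 0 to 2
     = 2^6/6 = 10.666667
Step 3: Double integral = 0.142857 * 10.666667 = 1.52381
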